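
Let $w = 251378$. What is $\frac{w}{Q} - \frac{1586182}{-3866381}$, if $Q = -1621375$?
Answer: $\frac{1599872717232}{6268853493875} \approx 0.25521$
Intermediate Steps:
$\frac{w}{Q} - \frac{1586182}{-3866381} = \frac{251378}{-1621375} - \frac{1586182}{-3866381} = 251378 \left(- \frac{1}{1621375}\right) - - \frac{1586182}{3866381} = - \frac{251378}{1621375} + \frac{1586182}{3866381} = \frac{1599872717232}{6268853493875}$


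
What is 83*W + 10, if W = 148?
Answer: 12294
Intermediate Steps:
83*W + 10 = 83*148 + 10 = 12284 + 10 = 12294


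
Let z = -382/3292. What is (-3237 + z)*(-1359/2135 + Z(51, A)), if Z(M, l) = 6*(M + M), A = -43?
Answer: -6954813049473/3514210 ≈ -1.9791e+6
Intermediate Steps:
z = -191/1646 (z = -382*1/3292 = -191/1646 ≈ -0.11604)
Z(M, l) = 12*M (Z(M, l) = 6*(2*M) = 12*M)
(-3237 + z)*(-1359/2135 + Z(51, A)) = (-3237 - 191/1646)*(-1359/2135 + 12*51) = -5328293*(-1359*1/2135 + 612)/1646 = -5328293*(-1359/2135 + 612)/1646 = -5328293/1646*1305261/2135 = -6954813049473/3514210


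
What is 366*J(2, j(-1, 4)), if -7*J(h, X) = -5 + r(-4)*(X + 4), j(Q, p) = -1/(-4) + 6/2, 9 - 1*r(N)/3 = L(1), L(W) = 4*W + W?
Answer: -30012/7 ≈ -4287.4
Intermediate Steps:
L(W) = 5*W
r(N) = 12 (r(N) = 27 - 15 = 12)
j(Q, p) = 13/4 (j(Q, p) = -1*(-1/4) + 6*(1/2) = 1/4 + 3 = 13/4)
J(h, X) = -43/7 - 12*X/7 (J(h, X) = -(-5 + 12*(X + 4))/7 = -(-5 + 12*(4 + X))/7 = -(-5 + (48 + 12*X))/7 = -(43 + 12*X)/7 = -43/7 - 12*X/7)
366*J(2, j(-1, 4)) = 366*(-43/7 - 12/7*13/4) = 366*(-43/7 - 39/7) = 366*(-82/7) = -30012/7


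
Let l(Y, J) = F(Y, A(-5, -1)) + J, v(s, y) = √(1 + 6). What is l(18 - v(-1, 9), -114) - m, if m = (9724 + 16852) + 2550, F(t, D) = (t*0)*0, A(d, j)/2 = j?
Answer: -29240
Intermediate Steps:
A(d, j) = 2*j
v(s, y) = √7
F(t, D) = 0 (F(t, D) = 0*0 = 0)
l(Y, J) = J (l(Y, J) = 0 + J = J)
m = 29126 (m = 26576 + 2550 = 29126)
l(18 - v(-1, 9), -114) - m = -114 - 1*29126 = -114 - 29126 = -29240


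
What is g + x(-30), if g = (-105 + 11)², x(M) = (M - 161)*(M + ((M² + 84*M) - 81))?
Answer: 339457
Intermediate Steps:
x(M) = (-161 + M)*(-81 + M² + 85*M) (x(M) = (-161 + M)*(M + (-81 + M² + 84*M)) = (-161 + M)*(-81 + M² + 85*M))
g = 8836 (g = (-94)² = 8836)
g + x(-30) = 8836 + (13041 + (-30)³ - 13766*(-30) - 76*(-30)²) = 8836 + (13041 - 27000 + 412980 - 76*900) = 8836 + (13041 - 27000 + 412980 - 68400) = 8836 + 330621 = 339457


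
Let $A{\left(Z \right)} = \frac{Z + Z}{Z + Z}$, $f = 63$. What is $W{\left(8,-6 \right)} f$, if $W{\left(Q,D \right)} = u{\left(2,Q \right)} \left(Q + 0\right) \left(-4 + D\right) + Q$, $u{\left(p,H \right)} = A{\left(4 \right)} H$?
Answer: $-39816$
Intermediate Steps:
$A{\left(Z \right)} = 1$ ($A{\left(Z \right)} = \frac{2 Z}{2 Z} = 2 Z \frac{1}{2 Z} = 1$)
$u{\left(p,H \right)} = H$ ($u{\left(p,H \right)} = 1 H = H$)
$W{\left(Q,D \right)} = Q + Q^{2} \left(-4 + D\right)$ ($W{\left(Q,D \right)} = Q \left(Q + 0\right) \left(-4 + D\right) + Q = Q Q \left(-4 + D\right) + Q = Q^{2} \left(-4 + D\right) + Q = Q + Q^{2} \left(-4 + D\right)$)
$W{\left(8,-6 \right)} f = 8 \left(1 - 32 - 48\right) 63 = 8 \left(-79\right) 63 = \left(-632\right) 63 = -39816$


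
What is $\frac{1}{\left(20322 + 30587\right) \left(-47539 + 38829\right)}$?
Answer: $- \frac{1}{443417390} \approx -2.2552 \cdot 10^{-9}$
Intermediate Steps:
$\frac{1}{\left(20322 + 30587\right) \left(-47539 + 38829\right)} = \frac{1}{50909 \left(-8710\right)} = \frac{1}{-443417390} = - \frac{1}{443417390}$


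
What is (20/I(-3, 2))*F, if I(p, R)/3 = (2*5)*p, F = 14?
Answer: -28/9 ≈ -3.1111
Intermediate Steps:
I(p, R) = 30*p (I(p, R) = 3*((2*5)*p) = 3*(10*p) = 30*p)
(20/I(-3, 2))*F = (20/((30*(-3))))*14 = (20/(-90))*14 = (20*(-1/90))*14 = -2/9*14 = -28/9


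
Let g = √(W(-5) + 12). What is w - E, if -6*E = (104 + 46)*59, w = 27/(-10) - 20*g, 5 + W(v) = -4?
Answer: 14723/10 - 20*√3 ≈ 1437.7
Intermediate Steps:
W(v) = -9 (W(v) = -5 - 4 = -9)
g = √3 (g = √(-9 + 12) = √3 ≈ 1.7320)
w = -27/10 - 20*√3 (w = 27/(-10) - 20*√3 = 27*(-⅒) - 20*√3 = -27/10 - 20*√3 ≈ -37.341)
E = -1475 (E = -(104 + 46)*59/6 = -25*59 = -⅙*8850 = -1475)
w - E = (-27/10 - 20*√3) - 1*(-1475) = (-27/10 - 20*√3) + 1475 = 14723/10 - 20*√3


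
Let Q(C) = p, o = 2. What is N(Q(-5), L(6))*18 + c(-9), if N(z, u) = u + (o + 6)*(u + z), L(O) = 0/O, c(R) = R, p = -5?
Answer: -729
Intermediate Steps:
Q(C) = -5
L(O) = 0
N(z, u) = 8*z + 9*u (N(z, u) = u + (2 + 6)*(u + z) = u + 8*(u + z) = u + (8*u + 8*z) = 8*z + 9*u)
N(Q(-5), L(6))*18 + c(-9) = (8*(-5) + 9*0)*18 - 9 = (-40 + 0)*18 - 9 = -40*18 - 9 = -720 - 9 = -729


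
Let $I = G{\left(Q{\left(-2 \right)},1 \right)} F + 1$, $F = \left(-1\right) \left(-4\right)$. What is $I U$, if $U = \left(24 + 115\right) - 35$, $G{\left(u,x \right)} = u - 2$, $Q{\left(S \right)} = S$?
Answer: $-1560$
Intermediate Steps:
$F = 4$
$G{\left(u,x \right)} = -2 + u$
$I = -15$ ($I = \left(-2 - 2\right) 4 + 1 = \left(-4\right) 4 + 1 = -16 + 1 = -15$)
$U = 104$ ($U = 139 - 35 = 104$)
$I U = \left(-15\right) 104 = -1560$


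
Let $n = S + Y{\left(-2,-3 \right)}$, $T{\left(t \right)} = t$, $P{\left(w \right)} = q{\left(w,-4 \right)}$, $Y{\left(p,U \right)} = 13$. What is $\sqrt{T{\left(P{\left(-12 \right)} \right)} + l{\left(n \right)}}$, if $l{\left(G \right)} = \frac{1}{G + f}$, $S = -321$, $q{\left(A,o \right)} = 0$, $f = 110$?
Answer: $\frac{i \sqrt{22}}{66} \approx 0.071067 i$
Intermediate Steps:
$P{\left(w \right)} = 0$
$n = -308$ ($n = -321 + 13 = -308$)
$l{\left(G \right)} = \frac{1}{110 + G}$ ($l{\left(G \right)} = \frac{1}{G + 110} = \frac{1}{110 + G}$)
$\sqrt{T{\left(P{\left(-12 \right)} \right)} + l{\left(n \right)}} = \sqrt{0 + \frac{1}{110 - 308}} = \sqrt{0 + \frac{1}{-198}} = \sqrt{0 - \frac{1}{198}} = \sqrt{- \frac{1}{198}} = \frac{i \sqrt{22}}{66}$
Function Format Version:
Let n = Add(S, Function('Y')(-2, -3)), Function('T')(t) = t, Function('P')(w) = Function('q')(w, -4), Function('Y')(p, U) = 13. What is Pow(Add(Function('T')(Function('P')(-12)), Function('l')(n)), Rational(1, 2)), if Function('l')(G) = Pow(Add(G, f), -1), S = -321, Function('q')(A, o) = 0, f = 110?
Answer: Mul(Rational(1, 66), I, Pow(22, Rational(1, 2))) ≈ Mul(0.071067, I)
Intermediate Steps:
Function('P')(w) = 0
n = -308 (n = Add(-321, 13) = -308)
Function('l')(G) = Pow(Add(110, G), -1) (Function('l')(G) = Pow(Add(G, 110), -1) = Pow(Add(110, G), -1))
Pow(Add(Function('T')(Function('P')(-12)), Function('l')(n)), Rational(1, 2)) = Pow(Add(0, Pow(Add(110, -308), -1)), Rational(1, 2)) = Pow(Add(0, Pow(-198, -1)), Rational(1, 2)) = Pow(Add(0, Rational(-1, 198)), Rational(1, 2)) = Pow(Rational(-1, 198), Rational(1, 2)) = Mul(Rational(1, 66), I, Pow(22, Rational(1, 2)))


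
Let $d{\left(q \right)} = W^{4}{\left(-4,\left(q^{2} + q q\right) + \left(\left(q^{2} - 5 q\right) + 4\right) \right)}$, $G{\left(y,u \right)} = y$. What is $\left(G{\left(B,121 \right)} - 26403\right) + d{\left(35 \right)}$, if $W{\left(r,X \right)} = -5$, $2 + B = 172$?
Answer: $-25608$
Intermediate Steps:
$B = 170$ ($B = -2 + 172 = 170$)
$d{\left(q \right)} = 625$ ($d{\left(q \right)} = \left(-5\right)^{4} = 625$)
$\left(G{\left(B,121 \right)} - 26403\right) + d{\left(35 \right)} = \left(170 - 26403\right) + 625 = -26233 + 625 = -25608$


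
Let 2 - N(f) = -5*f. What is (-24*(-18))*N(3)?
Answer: 7344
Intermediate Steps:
N(f) = 2 + 5*f (N(f) = 2 - (-5)*f = 2 + 5*f)
(-24*(-18))*N(3) = (-24*(-18))*(2 + 5*3) = 432*(2 + 15) = 432*17 = 7344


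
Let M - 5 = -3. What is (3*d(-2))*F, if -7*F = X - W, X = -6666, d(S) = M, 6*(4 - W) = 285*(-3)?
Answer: 40875/7 ≈ 5839.3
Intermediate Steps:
M = 2 (M = 5 - 3 = 2)
W = 293/2 (W = 4 - 95*(-3)/2 = 4 - ⅙*(-855) = 4 + 285/2 = 293/2 ≈ 146.50)
d(S) = 2
F = 13625/14 (F = -(-6666 - 1*293/2)/7 = -(-6666 - 293/2)/7 = -⅐*(-13625/2) = 13625/14 ≈ 973.21)
(3*d(-2))*F = (3*2)*(13625/14) = 6*(13625/14) = 40875/7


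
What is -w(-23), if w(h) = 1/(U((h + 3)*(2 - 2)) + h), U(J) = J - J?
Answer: 1/23 ≈ 0.043478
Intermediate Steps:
U(J) = 0
w(h) = 1/h (w(h) = 1/(0 + h) = 1/h)
-w(-23) = -1/(-23) = -1*(-1/23) = 1/23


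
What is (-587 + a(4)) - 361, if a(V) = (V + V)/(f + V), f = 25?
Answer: -27484/29 ≈ -947.72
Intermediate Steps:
a(V) = 2*V/(25 + V) (a(V) = (V + V)/(25 + V) = (2*V)/(25 + V) = 2*V/(25 + V))
(-587 + a(4)) - 361 = (-587 + 2*4/(25 + 4)) - 361 = (-587 + 2*4/29) - 361 = (-587 + 2*4*(1/29)) - 361 = (-587 + 8/29) - 361 = -17015/29 - 361 = -27484/29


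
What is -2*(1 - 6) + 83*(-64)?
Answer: -5302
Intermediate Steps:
-2*(1 - 6) + 83*(-64) = -2*(-5) - 5312 = 10 - 5312 = -5302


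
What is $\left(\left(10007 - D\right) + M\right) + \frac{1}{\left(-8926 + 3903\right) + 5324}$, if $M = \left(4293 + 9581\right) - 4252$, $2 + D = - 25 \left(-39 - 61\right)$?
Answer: $\frac{5156432}{301} \approx 17131.0$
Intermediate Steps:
$D = 2498$ ($D = -2 - 25 \left(-39 - 61\right) = -2 - -2500 = -2 + 2500 = 2498$)
$M = 9622$ ($M = 13874 - 4252 = 9622$)
$\left(\left(10007 - D\right) + M\right) + \frac{1}{\left(-8926 + 3903\right) + 5324} = \left(\left(10007 - 2498\right) + 9622\right) + \frac{1}{\left(-8926 + 3903\right) + 5324} = \left(\left(10007 - 2498\right) + 9622\right) + \frac{1}{-5023 + 5324} = \left(7509 + 9622\right) + \frac{1}{301} = 17131 + \frac{1}{301} = \frac{5156432}{301}$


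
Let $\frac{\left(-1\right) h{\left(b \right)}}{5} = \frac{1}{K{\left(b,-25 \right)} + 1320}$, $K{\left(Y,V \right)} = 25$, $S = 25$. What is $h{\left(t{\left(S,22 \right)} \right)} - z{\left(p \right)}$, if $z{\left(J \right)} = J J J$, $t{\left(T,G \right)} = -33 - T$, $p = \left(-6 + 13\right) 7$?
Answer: $- \frac{31647582}{269} \approx -1.1765 \cdot 10^{5}$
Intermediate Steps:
$p = 49$ ($p = 7 \cdot 7 = 49$)
$h{\left(b \right)} = - \frac{1}{269}$ ($h{\left(b \right)} = - \frac{5}{25 + 1320} = - \frac{5}{1345} = \left(-5\right) \frac{1}{1345} = - \frac{1}{269}$)
$z{\left(J \right)} = J^{3}$ ($z{\left(J \right)} = J^{2} J = J^{3}$)
$h{\left(t{\left(S,22 \right)} \right)} - z{\left(p \right)} = - \frac{1}{269} - 49^{3} = - \frac{1}{269} - 117649 = - \frac{31647582}{269}$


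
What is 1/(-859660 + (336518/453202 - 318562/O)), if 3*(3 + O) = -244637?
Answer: -27718514123/23828368989330880 ≈ -1.1633e-6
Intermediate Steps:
O = -244646/3 (O = -3 + (⅓)*(-244637) = -3 - 244637/3 = -244646/3 ≈ -81549.)
1/(-859660 + (336518/453202 - 318562/O)) = 1/(-859660 + (336518/453202 - 318562/(-244646/3))) = 1/(-859660 + (336518*(1/453202) - 318562*(-3/244646))) = 1/(-859660 + (168259/226601 + 477843/122323)) = 1/(-859660 + 128861647300/27718514123) = 1/(-23828368989330880/27718514123) = -27718514123/23828368989330880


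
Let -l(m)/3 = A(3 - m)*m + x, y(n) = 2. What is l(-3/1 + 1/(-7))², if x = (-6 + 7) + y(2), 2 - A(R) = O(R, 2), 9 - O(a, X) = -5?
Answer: 731025/49 ≈ 14919.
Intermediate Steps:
O(a, X) = 14 (O(a, X) = 9 - 1*(-5) = 9 + 5 = 14)
A(R) = -12 (A(R) = 2 - 1*14 = 2 - 14 = -12)
x = 3 (x = (-6 + 7) + 2 = 1 + 2 = 3)
l(m) = -9 + 36*m (l(m) = -3*(-12*m + 3) = -3*(3 - 12*m) = -9 + 36*m)
l(-3/1 + 1/(-7))² = (-9 + 36*(-3/1 + 1/(-7)))² = (-9 + 36*(-3*1 + 1*(-⅐)))² = (-9 + 36*(-3 - ⅐))² = (-9 + 36*(-22/7))² = (-9 - 792/7)² = (-855/7)² = 731025/49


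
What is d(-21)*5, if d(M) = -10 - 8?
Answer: -90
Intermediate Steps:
d(M) = -18
d(-21)*5 = -18*5 = -90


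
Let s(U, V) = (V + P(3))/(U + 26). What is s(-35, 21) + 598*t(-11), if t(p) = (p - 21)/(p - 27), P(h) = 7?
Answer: 85580/171 ≈ 500.47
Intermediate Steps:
t(p) = (-21 + p)/(-27 + p)
s(U, V) = (7 + V)/(26 + U) (s(U, V) = (V + 7)/(U + 26) = (7 + V)/(26 + U))
s(-35, 21) + 598*t(-11) = (7 + 21)/(26 - 35) + 598*((-21 - 11)/(-27 - 11)) = 28/(-9) + 598*(-32/(-38)) = -⅑*28 + 598*(-1/38*(-32)) = -28/9 + 598*(16/19) = -28/9 + 9568/19 = 85580/171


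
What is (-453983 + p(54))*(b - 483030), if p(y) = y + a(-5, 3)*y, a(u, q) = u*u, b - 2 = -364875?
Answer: 383743091837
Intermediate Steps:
b = -364873 (b = 2 - 364875 = -364873)
a(u, q) = u²
p(y) = 26*y (p(y) = y + (-5)²*y = y + 25*y = 26*y)
(-453983 + p(54))*(b - 483030) = (-453983 + 26*54)*(-364873 - 483030) = (-453983 + 1404)*(-847903) = -452579*(-847903) = 383743091837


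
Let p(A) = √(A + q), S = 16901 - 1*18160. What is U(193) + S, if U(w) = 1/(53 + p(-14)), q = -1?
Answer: (-1259*√15 + 66726*I)/(√15 - 53*I) ≈ -1259.0 - 0.0013714*I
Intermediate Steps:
S = -1259 (S = 16901 - 18160 = -1259)
p(A) = √(-1 + A) (p(A) = √(A - 1) = √(-1 + A))
U(w) = 1/(53 + I*√15) (U(w) = 1/(53 + √(-1 - 14)) = 1/(53 + √(-15)) = 1/(53 + I*√15))
U(193) + S = (53/2824 - I*√15/2824) - 1259 = -3555363/2824 - I*√15/2824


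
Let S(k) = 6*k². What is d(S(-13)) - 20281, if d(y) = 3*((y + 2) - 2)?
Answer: -17239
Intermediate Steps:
d(y) = 3*y (d(y) = 3*((2 + y) - 2) = 3*y)
d(S(-13)) - 20281 = 3*(6*(-13)²) - 20281 = 3*(6*169) - 20281 = 3*1014 - 20281 = 3042 - 20281 = -17239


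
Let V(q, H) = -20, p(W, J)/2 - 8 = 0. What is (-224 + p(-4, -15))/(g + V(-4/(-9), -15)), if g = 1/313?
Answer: 65104/6259 ≈ 10.402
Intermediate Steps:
p(W, J) = 16 (p(W, J) = 16 + 2*0 = 16 + 0 = 16)
g = 1/313 ≈ 0.0031949
(-224 + p(-4, -15))/(g + V(-4/(-9), -15)) = (-224 + 16)/(1/313 - 20) = -208/(-6259/313) = -208*(-313/6259) = 65104/6259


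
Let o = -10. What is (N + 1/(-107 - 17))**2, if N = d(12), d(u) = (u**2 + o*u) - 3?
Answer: 6775609/15376 ≈ 440.66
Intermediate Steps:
d(u) = -3 + u**2 - 10*u (d(u) = (u**2 - 10*u) - 3 = -3 + u**2 - 10*u)
N = 21 (N = -3 + 12**2 - 10*12 = -3 + 144 - 120 = 21)
(N + 1/(-107 - 17))**2 = (21 + 1/(-107 - 17))**2 = (21 + 1/(-124))**2 = (21 - 1/124)**2 = (2603/124)**2 = 6775609/15376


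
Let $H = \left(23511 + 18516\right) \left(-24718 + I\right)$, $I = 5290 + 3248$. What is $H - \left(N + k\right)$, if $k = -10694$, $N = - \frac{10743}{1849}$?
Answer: $- \frac{1257294410191}{1849} \approx -6.7999 \cdot 10^{8}$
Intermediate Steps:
$I = 8538$
$N = - \frac{10743}{1849}$ ($N = \left(-10743\right) \frac{1}{1849} = - \frac{10743}{1849} \approx -5.8102$)
$H = -679996860$ ($H = \left(23511 + 18516\right) \left(-24718 + 8538\right) = 42027 \left(-16180\right) = -679996860$)
$H - \left(N + k\right) = -679996860 - \left(- \frac{10743}{1849} - 10694\right) = -679996860 - - \frac{19783949}{1849} = -679996860 + \frac{19783949}{1849} = - \frac{1257294410191}{1849}$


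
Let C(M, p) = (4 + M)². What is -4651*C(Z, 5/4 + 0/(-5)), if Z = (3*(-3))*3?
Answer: -2460379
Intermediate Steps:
Z = -27 (Z = -9*3 = -27)
-4651*C(Z, 5/4 + 0/(-5)) = -4651*(4 - 27)² = -4651*(-23)² = -4651*529 = -2460379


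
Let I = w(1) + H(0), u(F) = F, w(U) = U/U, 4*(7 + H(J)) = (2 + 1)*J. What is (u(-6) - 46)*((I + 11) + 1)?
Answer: -312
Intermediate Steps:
H(J) = -7 + 3*J/4 (H(J) = -7 + ((2 + 1)*J)/4 = -7 + (3*J)/4 = -7 + 3*J/4)
w(U) = 1
I = -6 (I = 1 + (-7 + (¾)*0) = 1 + (-7 + 0) = 1 - 7 = -6)
(u(-6) - 46)*((I + 11) + 1) = (-6 - 46)*((-6 + 11) + 1) = -52*(5 + 1) = -52*6 = -312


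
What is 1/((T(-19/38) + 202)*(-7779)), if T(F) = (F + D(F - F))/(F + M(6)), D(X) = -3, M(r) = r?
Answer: -11/17230485 ≈ -6.3840e-7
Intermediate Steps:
T(F) = (-3 + F)/(6 + F) (T(F) = (F - 3)/(F + 6) = (-3 + F)/(6 + F))
1/((T(-19/38) + 202)*(-7779)) = 1/(((-3 - 19/38)/(6 - 19/38) + 202)*(-7779)) = -1/7779/((-3 - 19*1/38)/(6 - 19*1/38) + 202) = -1/7779/((-3 - ½)/(6 - ½) + 202) = -1/7779/(-7/2/(11/2) + 202) = -1/7779/((2/11)*(-7/2) + 202) = -1/7779/(-7/11 + 202) = -1/7779/(2215/11) = (11/2215)*(-1/7779) = -11/17230485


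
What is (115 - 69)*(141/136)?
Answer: 3243/68 ≈ 47.691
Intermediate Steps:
(115 - 69)*(141/136) = 46*(141*(1/136)) = 46*(141/136) = 3243/68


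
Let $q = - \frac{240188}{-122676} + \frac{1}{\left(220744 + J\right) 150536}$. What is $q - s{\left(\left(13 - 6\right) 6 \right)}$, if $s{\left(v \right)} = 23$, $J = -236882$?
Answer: $- \frac{1567756708379789}{74505734168592} \approx -21.042$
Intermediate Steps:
$q = \frac{145875177497827}{74505734168592}$ ($q = - \frac{240188}{-122676} + \frac{1}{\left(220744 - 236882\right) 150536} = \left(-240188\right) \left(- \frac{1}{122676}\right) + \frac{1}{-16138} \cdot \frac{1}{150536} = \frac{60047}{30669} - \frac{1}{2429349968} = \frac{145875177497827}{74505734168592} \approx 1.9579$)
$q - s{\left(\left(13 - 6\right) 6 \right)} = \frac{145875177497827}{74505734168592} - 23 = - \frac{1567756708379789}{74505734168592}$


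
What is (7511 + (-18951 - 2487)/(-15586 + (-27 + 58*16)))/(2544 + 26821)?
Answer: 36773491/143741675 ≈ 0.25583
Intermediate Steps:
(7511 + (-18951 - 2487)/(-15586 + (-27 + 58*16)))/(2544 + 26821) = (7511 - 21438/(-15586 + (-27 + 928)))/29365 = (7511 - 21438/(-15586 + 901))*(1/29365) = (7511 - 21438/(-14685))*(1/29365) = (7511 - 21438*(-1/14685))*(1/29365) = (7511 + 7146/4895)*(1/29365) = (36773491/4895)*(1/29365) = 36773491/143741675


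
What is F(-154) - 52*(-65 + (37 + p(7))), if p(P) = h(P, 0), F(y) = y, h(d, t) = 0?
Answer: 1302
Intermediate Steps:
p(P) = 0
F(-154) - 52*(-65 + (37 + p(7))) = -154 - 52*(-65 + (37 + 0)) = -154 - 52*(-65 + 37) = -154 - 52*(-28) = -154 - 1*(-1456) = -154 + 1456 = 1302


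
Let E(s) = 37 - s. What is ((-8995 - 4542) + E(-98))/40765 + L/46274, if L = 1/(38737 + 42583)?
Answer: -10086349694919/30679752697040 ≈ -0.32876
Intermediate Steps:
L = 1/81320 ≈ 1.2297e-5
((-8995 - 4542) + E(-98))/40765 + L/46274 = ((-8995 - 4542) + (37 - 1*(-98)))/40765 + (1/81320)/46274 = (-13537 + (37 + 98))*(1/40765) + (1/81320)*(1/46274) = (-13537 + 135)*(1/40765) + 1/3763001680 = -13402*1/40765 + 1/3763001680 = -13402/40765 + 1/3763001680 = -10086349694919/30679752697040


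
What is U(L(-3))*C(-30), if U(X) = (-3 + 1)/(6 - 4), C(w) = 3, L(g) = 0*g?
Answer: -3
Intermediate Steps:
L(g) = 0
U(X) = -1 (U(X) = -2/2 = -2*½ = -1)
U(L(-3))*C(-30) = -1*3 = -3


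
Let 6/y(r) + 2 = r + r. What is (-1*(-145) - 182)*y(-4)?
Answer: 111/5 ≈ 22.200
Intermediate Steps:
y(r) = 6/(-2 + 2*r) (y(r) = 6/(-2 + (r + r)) = 6/(-2 + 2*r))
(-1*(-145) - 182)*y(-4) = (-1*(-145) - 182)*(3/(-1 - 4)) = (145 - 182)*(3/(-5)) = -111*(-1)/5 = -37*(-⅗) = 111/5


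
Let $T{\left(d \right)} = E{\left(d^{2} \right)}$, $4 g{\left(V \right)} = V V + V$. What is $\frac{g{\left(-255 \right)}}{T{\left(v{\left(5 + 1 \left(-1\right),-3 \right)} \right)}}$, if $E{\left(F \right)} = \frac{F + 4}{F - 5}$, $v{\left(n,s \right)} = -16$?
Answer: $\frac{1625727}{104} \approx 15632.0$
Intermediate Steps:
$E{\left(F \right)} = \frac{4 + F}{-5 + F}$
$g{\left(V \right)} = \frac{V}{4} + \frac{V^{2}}{4}$ ($g{\left(V \right)} = \frac{V V + V}{4} = \frac{V^{2} + V}{4} = \frac{V + V^{2}}{4} = \frac{V}{4} + \frac{V^{2}}{4}$)
$T{\left(d \right)} = \frac{4 + d^{2}}{-5 + d^{2}}$
$\frac{g{\left(-255 \right)}}{T{\left(v{\left(5 + 1 \left(-1\right),-3 \right)} \right)}} = \frac{\frac{1}{4} \left(-255\right) \left(1 - 255\right)}{\frac{1}{-5 + \left(-16\right)^{2}} \left(4 + \left(-16\right)^{2}\right)} = \frac{\frac{1}{4} \left(-255\right) \left(-254\right)}{\frac{1}{-5 + 256} \left(4 + 256\right)} = \frac{32385}{2 \cdot \frac{1}{251} \cdot 260} = \frac{32385}{2 \cdot \frac{260}{251}} = \frac{32385}{2} \cdot \frac{251}{260} = \frac{1625727}{104}$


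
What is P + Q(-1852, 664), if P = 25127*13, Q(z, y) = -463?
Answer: 326188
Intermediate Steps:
P = 326651
P + Q(-1852, 664) = 326651 - 463 = 326188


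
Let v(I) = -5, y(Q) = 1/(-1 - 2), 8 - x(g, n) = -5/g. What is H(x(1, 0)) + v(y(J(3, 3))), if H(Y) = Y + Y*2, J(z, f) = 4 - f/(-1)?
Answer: 34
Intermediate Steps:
x(g, n) = 8 + 5/g (x(g, n) = 8 - (-5)/g = 8 + 5/g)
J(z, f) = 4 + f (J(z, f) = 4 - f*(-1) = 4 - (-1)*f = 4 + f)
H(Y) = 3*Y (H(Y) = Y + 2*Y = 3*Y)
y(Q) = -⅓ (y(Q) = 1/(-3) = -⅓)
H(x(1, 0)) + v(y(J(3, 3))) = 3*(8 + 5/1) - 5 = 3*(8 + 5*1) - 5 = 3*(8 + 5) - 5 = 3*13 - 5 = 39 - 5 = 34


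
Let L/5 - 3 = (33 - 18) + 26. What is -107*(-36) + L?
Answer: 4072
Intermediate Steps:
L = 220 (L = 15 + 5*((33 - 18) + 26) = 15 + 5*(15 + 26) = 15 + 5*41 = 15 + 205 = 220)
-107*(-36) + L = -107*(-36) + 220 = 3852 + 220 = 4072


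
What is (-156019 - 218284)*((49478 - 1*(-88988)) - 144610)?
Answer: 2299717632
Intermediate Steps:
(-156019 - 218284)*((49478 - 1*(-88988)) - 144610) = -374303*((49478 + 88988) - 144610) = -374303*(138466 - 144610) = -374303*(-6144) = 2299717632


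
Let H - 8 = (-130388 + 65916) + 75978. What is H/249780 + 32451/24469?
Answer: 1397891141/1018644470 ≈ 1.3723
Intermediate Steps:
H = 11514 (H = 8 + ((-130388 + 65916) + 75978) = 8 + (-64472 + 75978) = 8 + 11506 = 11514)
H/249780 + 32451/24469 = 11514/249780 + 32451/24469 = 11514*(1/249780) + 32451*(1/24469) = 1919/41630 + 32451/24469 = 1397891141/1018644470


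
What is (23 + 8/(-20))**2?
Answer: 12769/25 ≈ 510.76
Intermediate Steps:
(23 + 8/(-20))**2 = (23 + 8*(-1/20))**2 = (23 - 2/5)**2 = (113/5)**2 = 12769/25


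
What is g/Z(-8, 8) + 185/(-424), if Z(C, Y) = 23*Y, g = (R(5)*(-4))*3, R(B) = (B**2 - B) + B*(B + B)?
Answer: -48775/9752 ≈ -5.0015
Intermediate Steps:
R(B) = -B + 3*B**2 (R(B) = (B**2 - B) + B*(2*B) = (B**2 - B) + 2*B**2 = -B + 3*B**2)
g = -840 (g = ((5*(-1 + 3*5))*(-4))*3 = ((5*(-1 + 15))*(-4))*3 = ((5*14)*(-4))*3 = (70*(-4))*3 = -280*3 = -840)
g/Z(-8, 8) + 185/(-424) = -840/(23*8) + 185/(-424) = -840/184 + 185*(-1/424) = -840*1/184 - 185/424 = -105/23 - 185/424 = -48775/9752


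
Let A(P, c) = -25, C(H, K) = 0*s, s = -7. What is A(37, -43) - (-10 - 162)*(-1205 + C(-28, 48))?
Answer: -207285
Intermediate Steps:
C(H, K) = 0 (C(H, K) = 0*(-7) = 0)
A(37, -43) - (-10 - 162)*(-1205 + C(-28, 48)) = -25 - (-10 - 162)*(-1205 + 0) = -25 - (-172)*(-1205) = -25 - 1*207260 = -25 - 207260 = -207285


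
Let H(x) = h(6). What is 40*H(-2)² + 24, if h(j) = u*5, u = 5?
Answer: 25024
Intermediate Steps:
h(j) = 25 (h(j) = 5*5 = 25)
H(x) = 25
40*H(-2)² + 24 = 40*25² + 24 = 40*625 + 24 = 25000 + 24 = 25024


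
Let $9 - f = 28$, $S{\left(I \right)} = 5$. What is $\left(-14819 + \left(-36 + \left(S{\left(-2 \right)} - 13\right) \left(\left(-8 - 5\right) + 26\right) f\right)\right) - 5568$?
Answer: $-18447$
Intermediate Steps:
$f = -19$ ($f = 9 - 28 = -19$)
$\left(-14819 + \left(-36 + \left(S{\left(-2 \right)} - 13\right) \left(\left(-8 - 5\right) + 26\right) f\right)\right) - 5568 = \left(-14819 - \left(36 - \left(5 - 13\right) \left(\left(-8 - 5\right) + 26\right) \left(-19\right)\right)\right) - 5568 = \left(-14819 - \left(36 - - 8 \left(\left(-8 - 5\right) + 26\right) \left(-19\right)\right)\right) - 5568 = \left(-14819 - \left(36 - - 8 \left(-13 + 26\right) \left(-19\right)\right)\right) - 5568 = \left(-14819 - \left(36 - \left(-8\right) 13 \left(-19\right)\right)\right) - 5568 = \left(-14819 - -1940\right) - 5568 = \left(-14819 + \left(-36 + 1976\right)\right) - 5568 = \left(-14819 + 1940\right) - 5568 = -12879 - 5568 = -18447$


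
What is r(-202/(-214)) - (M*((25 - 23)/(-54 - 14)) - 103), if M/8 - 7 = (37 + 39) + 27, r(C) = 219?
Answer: 5914/17 ≈ 347.88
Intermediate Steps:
M = 880 (M = 56 + 8*((37 + 39) + 27) = 56 + 8*(76 + 27) = 56 + 8*103 = 56 + 824 = 880)
r(-202/(-214)) - (M*((25 - 23)/(-54 - 14)) - 103) = 219 - (880*((25 - 23)/(-54 - 14)) - 103) = 219 - (880*(2/(-68)) - 103) = 219 - (880*(2*(-1/68)) - 103) = 219 - (880*(-1/34) - 103) = 219 - (-440/17 - 103) = 219 - 1*(-2191/17) = 219 + 2191/17 = 5914/17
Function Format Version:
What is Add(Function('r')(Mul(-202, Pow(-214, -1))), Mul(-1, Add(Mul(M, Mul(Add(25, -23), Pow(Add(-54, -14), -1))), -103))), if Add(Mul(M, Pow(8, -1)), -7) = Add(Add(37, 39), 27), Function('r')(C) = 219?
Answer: Rational(5914, 17) ≈ 347.88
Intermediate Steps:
M = 880 (M = Add(56, Mul(8, Add(Add(37, 39), 27))) = Add(56, Mul(8, Add(76, 27))) = Add(56, Mul(8, 103)) = Add(56, 824) = 880)
Add(Function('r')(Mul(-202, Pow(-214, -1))), Mul(-1, Add(Mul(M, Mul(Add(25, -23), Pow(Add(-54, -14), -1))), -103))) = Add(219, Mul(-1, Add(Mul(880, Mul(Add(25, -23), Pow(Add(-54, -14), -1))), -103))) = Add(219, Mul(-1, Add(Mul(880, Mul(2, Pow(-68, -1))), -103))) = Add(219, Mul(-1, Add(Mul(880, Mul(2, Rational(-1, 68))), -103))) = Add(219, Mul(-1, Add(Mul(880, Rational(-1, 34)), -103))) = Add(219, Mul(-1, Add(Rational(-440, 17), -103))) = Add(219, Mul(-1, Rational(-2191, 17))) = Add(219, Rational(2191, 17)) = Rational(5914, 17)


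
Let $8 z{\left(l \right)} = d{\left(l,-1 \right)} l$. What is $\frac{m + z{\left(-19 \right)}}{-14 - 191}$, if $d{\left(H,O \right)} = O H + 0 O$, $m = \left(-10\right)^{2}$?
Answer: $- \frac{439}{1640} \approx -0.26768$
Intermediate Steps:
$m = 100$
$d{\left(H,O \right)} = H O$ ($d{\left(H,O \right)} = H O + 0 = H O$)
$z{\left(l \right)} = - \frac{l^{2}}{8}$ ($z{\left(l \right)} = \frac{l \left(-1\right) l}{8} = \frac{- l l}{8} = \frac{\left(-1\right) l^{2}}{8} = - \frac{l^{2}}{8}$)
$\frac{m + z{\left(-19 \right)}}{-14 - 191} = \frac{100 - \frac{\left(-19\right)^{2}}{8}}{-14 - 191} = \frac{100 - \frac{361}{8}}{-205} = \left(100 - \frac{361}{8}\right) \left(- \frac{1}{205}\right) = \frac{439}{8} \left(- \frac{1}{205}\right) = - \frac{439}{1640}$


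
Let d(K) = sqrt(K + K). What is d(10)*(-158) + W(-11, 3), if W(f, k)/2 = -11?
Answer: -22 - 316*sqrt(5) ≈ -728.60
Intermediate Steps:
W(f, k) = -22 (W(f, k) = 2*(-11) = -22)
d(K) = sqrt(2)*sqrt(K) (d(K) = sqrt(2*K) = sqrt(2)*sqrt(K))
d(10)*(-158) + W(-11, 3) = (sqrt(2)*sqrt(10))*(-158) - 22 = (2*sqrt(5))*(-158) - 22 = -316*sqrt(5) - 22 = -22 - 316*sqrt(5)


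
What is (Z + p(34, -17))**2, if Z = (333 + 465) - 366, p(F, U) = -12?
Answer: 176400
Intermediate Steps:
Z = 432 (Z = 798 - 366 = 432)
(Z + p(34, -17))**2 = (432 - 12)**2 = 420**2 = 176400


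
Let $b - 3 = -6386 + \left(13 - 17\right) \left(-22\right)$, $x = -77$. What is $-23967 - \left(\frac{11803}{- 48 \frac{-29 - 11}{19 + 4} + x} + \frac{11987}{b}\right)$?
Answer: $- \frac{24187078777}{937955} \approx -25787.0$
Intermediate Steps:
$b = -6295$ ($b = 3 - \left(6386 - \left(13 - 17\right) \left(-22\right)\right) = 3 - 6298 = -6295$)
$-23967 - \left(\frac{11803}{- 48 \frac{-29 - 11}{19 + 4} + x} + \frac{11987}{b}\right) = -23967 - \left(- \frac{11987}{6295} + \frac{11803}{- 48 \frac{-29 - 11}{19 + 4} - 77}\right) = -23967 - \left(- \frac{11987}{6295} + \frac{11803}{- 48 \left(- \frac{40}{23}\right) - 77}\right) = -23967 + \left(- \frac{11803}{- 48 \left(\left(-40\right) \frac{1}{23}\right) - 77} + \frac{11987}{6295}\right) = -23967 + \left(- \frac{11803}{\left(-48\right) \left(- \frac{40}{23}\right) - 77} + \frac{11987}{6295}\right) = -23967 + \left(- \frac{11803}{\frac{1920}{23} - 77} + \frac{11987}{6295}\right) = -23967 + \left(- \frac{11803}{\frac{149}{23}} + \frac{11987}{6295}\right) = -23967 + \left(\left(-11803\right) \frac{23}{149} + \frac{11987}{6295}\right) = -23967 + \left(- \frac{271469}{149} + \frac{11987}{6295}\right) = -23967 - \frac{1707111292}{937955} = - \frac{24187078777}{937955}$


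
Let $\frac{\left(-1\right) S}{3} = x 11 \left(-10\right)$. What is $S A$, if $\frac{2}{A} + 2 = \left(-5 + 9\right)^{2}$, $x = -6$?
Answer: $- \frac{1980}{7} \approx -282.86$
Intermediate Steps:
$S = -1980$ ($S = - 3 \left(-6\right) 11 \left(-10\right) = - 3 \left(\left(-66\right) \left(-10\right)\right) = \left(-3\right) 660 = -1980$)
$A = \frac{1}{7}$ ($A = \frac{2}{-2 + \left(-5 + 9\right)^{2}} = \frac{2}{-2 + 4^{2}} = \frac{2}{-2 + 16} = \frac{2}{14} = 2 \cdot \frac{1}{14} = \frac{1}{7} \approx 0.14286$)
$S A = \left(-1980\right) \frac{1}{7} = - \frac{1980}{7}$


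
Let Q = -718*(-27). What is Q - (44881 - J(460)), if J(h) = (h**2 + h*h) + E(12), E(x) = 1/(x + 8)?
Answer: 7954101/20 ≈ 3.9771e+5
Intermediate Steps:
Q = 19386
E(x) = 1/(8 + x)
J(h) = 1/20 + 2*h**2 (J(h) = (h**2 + h*h) + 1/(8 + 12) = (h**2 + h**2) + 1/20 = 2*h**2 + 1/20 = 1/20 + 2*h**2)
Q - (44881 - J(460)) = 19386 - (44881 - (1/20 + 2*460**2)) = 19386 - (44881 - (1/20 + 2*211600)) = 19386 - (44881 - (1/20 + 423200)) = 19386 - (44881 - 1*8464001/20) = 19386 - (44881 - 8464001/20) = 19386 - 1*(-7566381/20) = 19386 + 7566381/20 = 7954101/20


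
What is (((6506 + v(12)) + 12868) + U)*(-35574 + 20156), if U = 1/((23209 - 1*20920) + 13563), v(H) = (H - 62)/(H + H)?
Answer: -394551276236/1321 ≈ -2.9868e+8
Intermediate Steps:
v(H) = (-62 + H)/(2*H) (v(H) = (-62 + H)/((2*H)) = (-62 + H)*(1/(2*H)) = (-62 + H)/(2*H))
U = 1/15852 (U = 1/((23209 - 20920) + 13563) = 1/(2289 + 13563) = 1/15852 ≈ 6.3083e-5)
(((6506 + v(12)) + 12868) + U)*(-35574 + 20156) = (((6506 + (½)*(-62 + 12)/12) + 12868) + 1/15852)*(-35574 + 20156) = (((6506 + (½)*(1/12)*(-50)) + 12868) + 1/15852)*(-15418) = (((6506 - 25/12) + 12868) + 1/15852)*(-15418) = ((78047/12 + 12868) + 1/15852)*(-15418) = (232463/12 + 1/15852)*(-15418) = (25590302/1321)*(-15418) = -394551276236/1321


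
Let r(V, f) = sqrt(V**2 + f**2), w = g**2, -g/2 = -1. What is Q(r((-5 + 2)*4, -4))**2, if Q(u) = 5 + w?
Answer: 81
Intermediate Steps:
g = 2 (g = -2*(-1) = 2)
w = 4 (w = 2**2 = 4)
Q(u) = 9 (Q(u) = 5 + 4 = 9)
Q(r((-5 + 2)*4, -4))**2 = 9**2 = 81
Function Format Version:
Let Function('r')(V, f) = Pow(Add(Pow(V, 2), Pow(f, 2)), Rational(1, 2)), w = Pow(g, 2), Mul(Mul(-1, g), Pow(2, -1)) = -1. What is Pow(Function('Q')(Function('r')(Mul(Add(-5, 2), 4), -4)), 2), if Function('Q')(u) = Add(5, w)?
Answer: 81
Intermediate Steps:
g = 2 (g = Mul(-2, -1) = 2)
w = 4 (w = Pow(2, 2) = 4)
Function('Q')(u) = 9 (Function('Q')(u) = Add(5, 4) = 9)
Pow(Function('Q')(Function('r')(Mul(Add(-5, 2), 4), -4)), 2) = Pow(9, 2) = 81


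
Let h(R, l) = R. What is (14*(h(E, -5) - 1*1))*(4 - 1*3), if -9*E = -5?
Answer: -56/9 ≈ -6.2222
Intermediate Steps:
E = 5/9 (E = -1/9*(-5) = 5/9 ≈ 0.55556)
(14*(h(E, -5) - 1*1))*(4 - 1*3) = (14*(5/9 - 1*1))*(4 - 1*3) = (14*(5/9 - 1))*(4 - 3) = (14*(-4/9))*1 = -56/9*1 = -56/9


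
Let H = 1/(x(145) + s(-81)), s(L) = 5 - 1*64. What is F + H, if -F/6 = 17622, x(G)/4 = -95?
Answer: -46416349/439 ≈ -1.0573e+5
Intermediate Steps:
x(G) = -380 (x(G) = 4*(-95) = -380)
s(L) = -59 (s(L) = 5 - 64 = -59)
F = -105732 (F = -6*17622 = -105732)
H = -1/439 (H = 1/(-380 - 59) = 1/(-439) = -1/439 ≈ -0.0022779)
F + H = -105732 - 1/439 = -46416349/439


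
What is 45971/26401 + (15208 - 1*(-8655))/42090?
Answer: 2564926453/1111218090 ≈ 2.3082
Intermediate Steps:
45971/26401 + (15208 - 1*(-8655))/42090 = 45971*(1/26401) + (15208 + 8655)*(1/42090) = 45971/26401 + 23863*(1/42090) = 45971/26401 + 23863/42090 = 2564926453/1111218090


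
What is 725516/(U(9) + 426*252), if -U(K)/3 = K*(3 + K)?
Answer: 181379/26757 ≈ 6.7787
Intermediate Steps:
U(K) = -3*K*(3 + K)
725516/(U(9) + 426*252) = 725516/(-3*9*(3 + 9) + 426*252) = 725516/(-3*9*12 + 107352) = 725516/(-324 + 107352) = 725516/107028 = 725516*(1/107028) = 181379/26757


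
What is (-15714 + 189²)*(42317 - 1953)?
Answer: 807562548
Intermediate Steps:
(-15714 + 189²)*(42317 - 1953) = (-15714 + 35721)*40364 = 20007*40364 = 807562548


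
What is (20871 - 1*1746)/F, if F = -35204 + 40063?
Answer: 19125/4859 ≈ 3.9360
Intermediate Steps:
F = 4859
(20871 - 1*1746)/F = (20871 - 1*1746)/4859 = (20871 - 1746)*(1/4859) = 19125*(1/4859) = 19125/4859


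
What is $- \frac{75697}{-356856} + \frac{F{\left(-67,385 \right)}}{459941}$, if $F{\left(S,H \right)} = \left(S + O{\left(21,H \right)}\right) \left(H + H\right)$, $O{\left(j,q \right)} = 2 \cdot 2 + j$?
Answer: $\frac{23275430837}{164132705496} \approx 0.14181$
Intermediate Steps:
$O{\left(j,q \right)} = 4 + j$
$F{\left(S,H \right)} = 2 H \left(25 + S\right)$ ($F{\left(S,H \right)} = \left(S + \left(4 + 21\right)\right) \left(H + H\right) = \left(S + 25\right) 2 H = \left(25 + S\right) 2 H = 2 H \left(25 + S\right)$)
$- \frac{75697}{-356856} + \frac{F{\left(-67,385 \right)}}{459941} = - \frac{75697}{-356856} + \frac{2 \cdot 385 \left(25 - 67\right)}{459941} = \left(-75697\right) \left(- \frac{1}{356856}\right) + 2 \cdot 385 \left(-42\right) \frac{1}{459941} = \frac{75697}{356856} - \frac{32340}{459941} = \frac{23275430837}{164132705496}$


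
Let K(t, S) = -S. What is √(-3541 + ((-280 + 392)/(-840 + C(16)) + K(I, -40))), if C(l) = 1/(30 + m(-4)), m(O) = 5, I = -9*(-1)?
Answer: I*√3026033748781/29399 ≈ 59.17*I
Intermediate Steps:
I = 9
C(l) = 1/35 (C(l) = 1/(30 + 5) = 1/35)
√(-3541 + ((-280 + 392)/(-840 + C(16)) + K(I, -40))) = √(-3541 + ((-280 + 392)/(-840 + 1/35) - 1*(-40))) = √(-3541 + (112/(-29399/35) + 40)) = √(-3541 + (112*(-35/29399) + 40)) = √(-3541 + (-3920/29399 + 40)) = √(-3541 + 1172040/29399) = √(-102929819/29399) = I*√3026033748781/29399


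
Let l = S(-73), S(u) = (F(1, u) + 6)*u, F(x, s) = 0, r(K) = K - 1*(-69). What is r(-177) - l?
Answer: 330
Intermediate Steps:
r(K) = 69 + K (r(K) = K + 69 = 69 + K)
S(u) = 6*u (S(u) = (0 + 6)*u = 6*u)
l = -438 (l = 6*(-73) = -438)
r(-177) - l = (69 - 177) - 1*(-438) = -108 + 438 = 330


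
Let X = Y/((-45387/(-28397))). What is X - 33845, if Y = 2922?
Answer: -484382327/15129 ≈ -32017.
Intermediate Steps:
X = 27658678/15129 (X = 2922/((-45387/(-28397))) = 2922/((-45387*(-1/28397))) = 2922/(45387/28397) = 2922*(28397/45387) = 27658678/15129 ≈ 1828.2)
X - 33845 = 27658678/15129 - 33845 = -484382327/15129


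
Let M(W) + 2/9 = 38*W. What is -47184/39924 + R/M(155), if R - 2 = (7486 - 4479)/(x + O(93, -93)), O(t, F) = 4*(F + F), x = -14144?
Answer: -3102266420761/2625612187008 ≈ -1.1815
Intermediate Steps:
M(W) = -2/9 + 38*W
O(t, F) = 8*F (O(t, F) = 4*(2*F) = 8*F)
R = 26769/14888 (R = 2 + (7486 - 4479)/(-14144 + 8*(-93)) = 2 + 3007/(-14144 - 744) = 2 + 3007/(-14888) = 2 + 3007*(-1/14888) = 2 - 3007/14888 = 26769/14888 ≈ 1.7980)
-47184/39924 + R/M(155) = -47184/39924 + 26769/(14888*(-2/9 + 38*155)) = -47184*1/39924 + 26769/(14888*(-2/9 + 5890)) = -3932/3327 + 26769/(14888*(53008/9)) = -3932/3327 + (26769/14888)*(9/53008) = -3932/3327 + 240921/789183104 = -3102266420761/2625612187008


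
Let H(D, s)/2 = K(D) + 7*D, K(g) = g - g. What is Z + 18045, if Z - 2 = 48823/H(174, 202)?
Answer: 44011315/2436 ≈ 18067.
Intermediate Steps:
K(g) = 0
H(D, s) = 14*D (H(D, s) = 2*(0 + 7*D) = 2*(7*D) = 14*D)
Z = 53695/2436 (Z = 2 + 48823/((14*174)) = 2 + 48823/2436 = 53695/2436 ≈ 22.042)
Z + 18045 = 53695/2436 + 18045 = 44011315/2436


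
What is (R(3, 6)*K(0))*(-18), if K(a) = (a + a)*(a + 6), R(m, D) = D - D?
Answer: 0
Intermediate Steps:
R(m, D) = 0
K(a) = 2*a*(6 + a) (K(a) = (2*a)*(6 + a) = 2*a*(6 + a))
(R(3, 6)*K(0))*(-18) = (0*(2*0*(6 + 0)))*(-18) = (0*(2*0*6))*(-18) = (0*0)*(-18) = 0*(-18) = 0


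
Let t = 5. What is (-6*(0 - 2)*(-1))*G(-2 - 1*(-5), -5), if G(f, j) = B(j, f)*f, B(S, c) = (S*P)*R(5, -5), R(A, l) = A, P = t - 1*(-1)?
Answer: 5400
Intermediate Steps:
P = 6 (P = 5 - 1*(-1) = 5 + 1 = 6)
B(S, c) = 30*S (B(S, c) = (S*6)*5 = (6*S)*5 = 30*S)
G(f, j) = 30*f*j (G(f, j) = (30*j)*f = 30*f*j)
(-6*(0 - 2)*(-1))*G(-2 - 1*(-5), -5) = (-6*(0 - 2)*(-1))*(30*(-2 - 1*(-5))*(-5)) = (-(-12)*(-1))*(30*(-2 + 5)*(-5)) = (-6*2)*(30*3*(-5)) = -12*(-450) = 5400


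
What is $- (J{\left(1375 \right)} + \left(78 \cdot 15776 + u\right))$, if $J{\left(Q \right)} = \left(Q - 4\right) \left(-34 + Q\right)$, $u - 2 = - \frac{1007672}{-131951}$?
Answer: $- \frac{404964036663}{131951} \approx -3.069 \cdot 10^{6}$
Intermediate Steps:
$u = \frac{1271574}{131951}$ ($u = 2 - \frac{1007672}{-131951} = 2 - - \frac{1007672}{131951} = 2 + \frac{1007672}{131951} = \frac{1271574}{131951} \approx 9.6367$)
$J{\left(Q \right)} = \left(-34 + Q\right) \left(-4 + Q\right)$ ($J{\left(Q \right)} = \left(-4 + Q\right) \left(-34 + Q\right) = \left(-34 + Q\right) \left(-4 + Q\right)$)
$- (J{\left(1375 \right)} + \left(78 \cdot 15776 + u\right)) = - (\left(136 + 1375^{2} - 52250\right) + \left(78 \cdot 15776 + \frac{1271574}{131951}\right)) = - (\left(136 + 1890625 - 52250\right) + \left(1230528 + \frac{1271574}{131951}\right)) = - (1838511 + \frac{162370671702}{131951}) = \left(-1\right) \frac{404964036663}{131951} = - \frac{404964036663}{131951}$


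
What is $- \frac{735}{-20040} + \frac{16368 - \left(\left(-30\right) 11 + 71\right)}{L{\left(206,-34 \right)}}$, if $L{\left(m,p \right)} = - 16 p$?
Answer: $\frac{2780041}{90848} \approx 30.601$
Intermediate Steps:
$- \frac{735}{-20040} + \frac{16368 - \left(\left(-30\right) 11 + 71\right)}{L{\left(206,-34 \right)}} = - \frac{735}{-20040} + \frac{16368 - \left(\left(-30\right) 11 + 71\right)}{\left(-16\right) \left(-34\right)} = \left(-735\right) \left(- \frac{1}{20040}\right) + \frac{16368 - \left(-330 + 71\right)}{544} = \frac{49}{1336} + \left(16368 - -259\right) \frac{1}{544} = \frac{49}{1336} + \left(16368 + 259\right) \frac{1}{544} = \frac{49}{1336} + 16627 \cdot \frac{1}{544} = \frac{49}{1336} + \frac{16627}{544} = \frac{2780041}{90848}$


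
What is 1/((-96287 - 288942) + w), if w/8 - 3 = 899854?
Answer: 1/6813627 ≈ 1.4676e-7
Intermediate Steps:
w = 7198856 (w = 24 + 8*899854 = 24 + 7198832 = 7198856)
1/((-96287 - 288942) + w) = 1/((-96287 - 288942) + 7198856) = 1/(-385229 + 7198856) = 1/6813627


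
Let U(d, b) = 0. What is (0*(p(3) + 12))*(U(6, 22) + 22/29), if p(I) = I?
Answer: 0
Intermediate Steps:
(0*(p(3) + 12))*(U(6, 22) + 22/29) = (0*(3 + 12))*(0 + 22/29) = (0*15)*(0 + 22*(1/29)) = 0*(0 + 22/29) = 0*(22/29) = 0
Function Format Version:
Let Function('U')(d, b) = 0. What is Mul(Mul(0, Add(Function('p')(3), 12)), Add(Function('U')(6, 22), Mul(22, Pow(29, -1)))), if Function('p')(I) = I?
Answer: 0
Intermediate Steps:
Mul(Mul(0, Add(Function('p')(3), 12)), Add(Function('U')(6, 22), Mul(22, Pow(29, -1)))) = Mul(Mul(0, Add(3, 12)), Add(0, Mul(22, Pow(29, -1)))) = Mul(Mul(0, 15), Add(0, Mul(22, Rational(1, 29)))) = Mul(0, Add(0, Rational(22, 29))) = Mul(0, Rational(22, 29)) = 0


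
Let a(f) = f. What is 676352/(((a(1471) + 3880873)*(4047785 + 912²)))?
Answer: 84544/2368001266997 ≈ 3.5703e-8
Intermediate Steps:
676352/(((a(1471) + 3880873)*(4047785 + 912²))) = 676352/(((1471 + 3880873)*(4047785 + 912²))) = 676352/((3882344*(4047785 + 831744))) = 676352/((3882344*4879529)) = 676352/18944010135976 = 676352*(1/18944010135976) = 84544/2368001266997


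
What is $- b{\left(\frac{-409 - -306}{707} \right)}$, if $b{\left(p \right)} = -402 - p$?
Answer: $\frac{284111}{707} \approx 401.85$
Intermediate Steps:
$- b{\left(\frac{-409 - -306}{707} \right)} = - (-402 - \frac{-409 - -306}{707}) = - (-402 - \left(-409 + 306\right) \frac{1}{707}) = - (-402 - \left(-103\right) \frac{1}{707}) = - (-402 - - \frac{103}{707}) = - (-402 + \frac{103}{707}) = \left(-1\right) \left(- \frac{284111}{707}\right) = \frac{284111}{707}$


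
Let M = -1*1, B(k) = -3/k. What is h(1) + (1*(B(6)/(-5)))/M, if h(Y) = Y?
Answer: 9/10 ≈ 0.90000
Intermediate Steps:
M = -1
h(1) + (1*(B(6)/(-5)))/M = 1 + (1*(-3/6/(-5)))/(-1) = 1 - -3*⅙*(-⅕) = 1 - (-½*(-⅕)) = 1 - 1/10 = 1 - 1*⅒ = 1 - ⅒ = 9/10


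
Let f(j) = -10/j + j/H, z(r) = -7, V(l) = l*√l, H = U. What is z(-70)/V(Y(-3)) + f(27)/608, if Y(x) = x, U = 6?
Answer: 223/32832 - 7*I*√3/9 ≈ 0.0067922 - 1.3472*I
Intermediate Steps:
H = 6
V(l) = l^(3/2)
f(j) = -10/j + j/6
z(-70)/V(Y(-3)) + f(27)/608 = -7*I*√3/9 + (-10/27 + (⅙)*27)/608 = -7*I*√3/9 + (-10*1/27 + 9/2)*(1/608) = -7*I*√3/9 + (-10/27 + 9/2)*(1/608) = -7*I*√3/9 + (223/54)*(1/608) = -7*I*√3/9 + 223/32832 = 223/32832 - 7*I*√3/9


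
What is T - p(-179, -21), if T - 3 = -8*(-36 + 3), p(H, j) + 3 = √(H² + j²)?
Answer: 270 - √32482 ≈ 89.772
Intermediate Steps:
p(H, j) = -3 + √(H² + j²)
T = 267 (T = 3 - 8*(-36 + 3) = 3 - 8*(-33) = 3 + 264 = 267)
T - p(-179, -21) = 267 - (-3 + √((-179)² + (-21)²)) = 267 - (-3 + √(32041 + 441)) = 267 - (-3 + √32482) = 267 + (3 - √32482) = 270 - √32482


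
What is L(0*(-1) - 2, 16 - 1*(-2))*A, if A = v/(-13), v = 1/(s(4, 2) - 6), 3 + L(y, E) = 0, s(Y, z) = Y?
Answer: -3/26 ≈ -0.11538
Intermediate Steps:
L(y, E) = -3 (L(y, E) = -3 + 0 = -3)
v = -½ (v = 1/(4 - 6) = 1/(-2) = -½ ≈ -0.50000)
A = 1/26 (A = -½/(-13) = -½*(-1/13) = 1/26 ≈ 0.038462)
L(0*(-1) - 2, 16 - 1*(-2))*A = -3*1/26 = -3/26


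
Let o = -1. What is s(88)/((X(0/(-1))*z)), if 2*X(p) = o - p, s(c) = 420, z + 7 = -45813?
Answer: 42/2291 ≈ 0.018333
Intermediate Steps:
z = -45820 (z = -7 - 45813 = -45820)
X(p) = -½ - p/2 (X(p) = (-1 - p)/2 = -½ - p/2)
s(88)/((X(0/(-1))*z)) = 420/(((-½ - 0/(-1))*(-45820))) = 420/(((-½ - 0*(-1))*(-45820))) = 420/(((-½ - ½*0)*(-45820))) = 420/(((-½ + 0)*(-45820))) = 420/((-½*(-45820))) = 420/22910 = 420*(1/22910) = 42/2291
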